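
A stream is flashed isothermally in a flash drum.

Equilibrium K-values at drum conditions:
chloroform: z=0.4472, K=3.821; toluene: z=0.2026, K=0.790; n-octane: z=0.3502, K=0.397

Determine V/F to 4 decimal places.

Iterate (Newton) starting at V/F = 0.5:
  V/F = 0.5000: g = 0.17350, g' = -0.8846 → V/F = 0.6961
  V/F = 0.6961: g = 0.01189, g' = -0.7956 → V/F = 0.7111
Converged at V/F = 0.7111.

V/F = 0.7111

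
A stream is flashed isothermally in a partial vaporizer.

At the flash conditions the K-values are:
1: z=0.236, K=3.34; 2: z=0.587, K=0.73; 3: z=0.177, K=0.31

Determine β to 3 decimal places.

Let β = V/F and solve Σ zᵢ(Kᵢ−1)/(1+β(Kᵢ−1)) = 0.
Check two-phase: ΣzᵢKᵢ = 1.272 > 1 and Σzᵢ/Kᵢ = 1.446 > 1, so g(0) = 0.272 > 0 and g(1) = -0.446 < 0.
Iterate (Newton) starting at β = 0.5:
  β = 0.500: g = -0.1152, g' = -0.528 → β = 0.282
  β = 0.282: g = 0.0096, g' = -0.649 → β = 0.297
Converged at β = 0.297.

β = 0.297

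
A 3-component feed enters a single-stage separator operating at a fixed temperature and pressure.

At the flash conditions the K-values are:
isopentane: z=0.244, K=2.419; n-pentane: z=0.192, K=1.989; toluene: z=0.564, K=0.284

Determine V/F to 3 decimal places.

V/F = 0.148

Newton–Raphson from V/F = 0.5:
  V/F = 0.500: g = -0.2994, g' = -0.954 → V/F = 0.186
  V/F = 0.186: g = -0.0316, g' = -0.826 → V/F = 0.148
Converged at V/F = 0.148.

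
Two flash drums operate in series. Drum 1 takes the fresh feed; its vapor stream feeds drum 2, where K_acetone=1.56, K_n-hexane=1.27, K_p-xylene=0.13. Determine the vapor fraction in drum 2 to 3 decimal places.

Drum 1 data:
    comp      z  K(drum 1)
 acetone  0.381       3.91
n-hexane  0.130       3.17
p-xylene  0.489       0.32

Drum 1:
Material balance + equilibrium reduce to Σ zᵢ(Kᵢ−1)/(1+ψ₁(Kᵢ−1)) = 0.
g(0) = ΣzᵢKᵢ − 1 = 1.058 and g(1) = 1 − Σzᵢ/Kᵢ = -0.667, so a root lies in (0, 1).
Iterate (Newton) starting at ψ₁ = 0.5:
  ψ₁ = 0.500: g = 0.0831, g' = -1.195 → ψ₁ = 0.570
Converged at ψ₁ = 0.570.
Drum-1 compositions:
  acetone: x = 0.143, y = 0.560
  n-hexane: x = 0.058, y = 0.184
  p-xylene: x = 0.799, y = 0.256
Drum-2 feed = drum-1 vapor: z₂ = (0.5602, 0.1842, 0.2556).
Drum 2:
Rachford–Rice: g(ψ₂) = Σ zᵢ(Kᵢ−1)/(1+ψ₂(Kᵢ−1)) = 0.
Feasibility: ΣzᵢKᵢ = 1.141, Σzᵢ/Kᵢ = 2.470 — both > 1, two phases present.
Newton–Raphson from ψ₂ = 0.56:
  ψ₂ = 0.560: g = -0.1515, g' = -0.848 → ψ₂ = 0.381
  ψ₂ = 0.381: g = -0.0290, g' = -0.563 → ψ₂ = 0.330
  ψ₂ = 0.330: g = -0.0012, g' = -0.517 → ψ₂ = 0.327
Converged at ψ₂ = 0.327.
  acetone: x = 0.473, y = 0.739
  n-hexane: x = 0.169, y = 0.215
  p-xylene: x = 0.357, y = 0.046

V/F (drum 2) = 0.327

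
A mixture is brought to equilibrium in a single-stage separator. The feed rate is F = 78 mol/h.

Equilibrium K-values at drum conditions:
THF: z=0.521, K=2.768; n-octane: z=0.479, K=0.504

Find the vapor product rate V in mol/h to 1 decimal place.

Let ψ = V/F and solve Σ zᵢ(Kᵢ−1)/(1+ψ(Kᵢ−1)) = 0.
Feasibility: ΣzᵢKᵢ = 1.684, Σzᵢ/Kᵢ = 1.139 — both > 1, two phases present.
Newton iteration, ψ⁰ = 0.46:
  ψ = 0.460: g = 0.2002, g' = -0.693 → ψ = 0.749
  ψ = 0.749: g = 0.0184, g' = -0.600 → ψ = 0.780
  ψ = 0.780: g = -0.0000, g' = -0.601 → ψ = 0.779
Converged at ψ = 0.779.
Then V = ψ·F = 0.7795·78 = 60.8 mol/h and L = F − V = 17.2 mol/h.

V = 60.8 mol/h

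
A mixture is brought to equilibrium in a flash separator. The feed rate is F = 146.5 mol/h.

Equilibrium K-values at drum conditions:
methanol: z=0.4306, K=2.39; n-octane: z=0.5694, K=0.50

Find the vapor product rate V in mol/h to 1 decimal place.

Let β = V/F and solve Σ zᵢ(Kᵢ−1)/(1+β(Kᵢ−1)) = 0.
Feasibility: ΣzᵢKᵢ = 1.3138, Σzᵢ/Kᵢ = 1.3190 — both > 1, two phases present.
Binary case is linear: z₁(K₁−1)(1+β(K₂−1)) + z₂(K₂−1)(1+β(K₁−1)) = 0
⇒ β = [z₁(K₁−1)+z₂(K₂−1)] / [−(K₁−1)(K₂−1)] = 0.31383/0.69500 = 0.4516
Then V = β·F = 0.4516·146.5 = 66.2 mol/h and L = F − V = 80.3 mol/h.

V = 66.2 mol/h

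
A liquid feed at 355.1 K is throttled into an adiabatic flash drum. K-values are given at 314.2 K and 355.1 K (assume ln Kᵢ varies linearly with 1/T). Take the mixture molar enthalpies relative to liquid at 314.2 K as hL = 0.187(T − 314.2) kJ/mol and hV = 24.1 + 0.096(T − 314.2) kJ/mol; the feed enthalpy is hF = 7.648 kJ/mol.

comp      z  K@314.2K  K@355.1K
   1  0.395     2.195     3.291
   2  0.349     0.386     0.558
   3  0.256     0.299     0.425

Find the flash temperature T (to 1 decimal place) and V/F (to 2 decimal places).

Adiabatic flash: solve Rachford–Rice at each trial T, then check hF = ψ·hV(T) + (1−ψ)·hL(T).
  T = 314.2 K: K = (2.195, 0.386, 0.299), RR gives ψ = 0.100, H_out = 2.421 kJ/mol
  T = 355.1 K: K = (3.291, 0.558, 0.425), RR gives ψ = 0.524, H_out = 18.321 kJ/mol
  T = 334.6 K: K = (2.720, 0.469, 0.360), RR gives ψ = 0.331, H_out = 11.187 kJ/mol
  T = 324.4 K: K = (2.452, 0.427, 0.329), RR gives ψ = 0.225, H_out = 7.130 kJ/mol
  T = 329.5 K: K = (2.584, 0.448, 0.345), RR gives ψ = 0.280, H_out = 9.220 kJ/mol
  T = 326.9 K: K = (2.516, 0.437, 0.337), RR gives ψ = 0.253, H_out = 8.172 kJ/mol
  T = 325.6 K: K = (2.483, 0.432, 0.333), RR gives ψ = 0.239, H_out = 7.635 kJ/mol
Linear interpolation between T = 325.6 (H_out = 7.635) and T = 326.9 (H_out = 8.172) on hF = 7.648 gives T ≈ 325.6 K, at which ψ = 0.24.

T = 325.6 K, V/F = 0.24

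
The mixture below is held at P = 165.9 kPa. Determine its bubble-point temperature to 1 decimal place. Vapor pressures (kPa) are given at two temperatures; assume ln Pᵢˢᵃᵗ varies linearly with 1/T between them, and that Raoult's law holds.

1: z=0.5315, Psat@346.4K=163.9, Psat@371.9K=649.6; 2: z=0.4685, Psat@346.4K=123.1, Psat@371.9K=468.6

T = 348.8 K

Bubble-point temperature: ΣzᵢPᵢˢᵃᵗ(T) = P. Interpolate ln Pᵢˢᵃᵗ = aᵢ + bᵢ/T.
  T = 346.4 K: ΣzᵢPᵢˢᵃᵗ = 144.79 kPa
  T = 371.9 K: ΣzᵢPᵢˢᵃᵗ = 564.80 kPa
  T = 359.1 K: ΣzᵢPᵢˢᵃᵗ = 292.16 kPa
  T = 352.8 K: ΣzᵢPᵢˢᵃᵗ = 207.55 kPa
  T = 349.6 K: ΣzᵢPᵢˢᵃᵗ = 173.63 kPa
  T = 348.0 K: ΣzᵢPᵢˢᵃᵗ = 158.62 kPa
Interpolating between 348.0 K and 349.6 K gives T ≈ 348.8 K.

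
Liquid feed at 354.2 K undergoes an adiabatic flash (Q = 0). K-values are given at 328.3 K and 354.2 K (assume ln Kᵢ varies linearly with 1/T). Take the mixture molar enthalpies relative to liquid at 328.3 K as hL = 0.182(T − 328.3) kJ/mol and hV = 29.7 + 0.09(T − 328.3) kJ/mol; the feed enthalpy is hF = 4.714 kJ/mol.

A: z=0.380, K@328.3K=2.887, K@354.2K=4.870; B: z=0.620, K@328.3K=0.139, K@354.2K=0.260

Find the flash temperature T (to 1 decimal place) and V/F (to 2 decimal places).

T = 330.9 K, V/F = 0.14

Adiabatic flash: solve Rachford–Rice at each trial T, then check hF = ψ·hV(T) + (1−ψ)·hL(T).
  T = 328.3 K: K = (2.887, 0.139), RR gives ψ = 0.113, H_out = 3.350 kJ/mol
  T = 354.2 K: K = (4.870, 0.260), RR gives ψ = 0.353, H_out = 14.365 kJ/mol
  T = 341.2 K: K = (3.783, 0.192), RR gives ψ = 0.248, H_out = 9.408 kJ/mol
  T = 334.8 K: K = (3.317, 0.164), RR gives ψ = 0.187, H_out = 6.626 kJ/mol
  T = 331.6 K: K = (3.100, 0.151), RR gives ψ = 0.153, H_out = 5.084 kJ/mol
  T = 330.0 K: K = (2.995, 0.145), RR gives ψ = 0.134, H_out = 4.264 kJ/mol
Linear interpolation between T = 330.0 (H_out = 4.264) and T = 331.6 (H_out = 5.084) on hF = 4.714 gives T ≈ 330.9 K, at which ψ = 0.14.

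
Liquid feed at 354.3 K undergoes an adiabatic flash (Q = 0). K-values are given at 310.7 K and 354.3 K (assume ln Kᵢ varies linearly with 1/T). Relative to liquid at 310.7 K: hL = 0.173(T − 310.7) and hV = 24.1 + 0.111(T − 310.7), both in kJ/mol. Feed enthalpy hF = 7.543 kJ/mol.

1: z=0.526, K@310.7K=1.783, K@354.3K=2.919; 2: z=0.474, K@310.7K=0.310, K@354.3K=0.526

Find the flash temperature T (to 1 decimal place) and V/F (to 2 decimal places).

Adiabatic flash: solve Rachford–Rice at each trial T, then check hF = ψ·hV(T) + (1−ψ)·hL(T).
  T = 310.7 K: K = (1.783, 0.310), RR gives ψ = 0.157, H_out = 3.783 kJ/mol
  T = 354.3 K: K = (2.919, 0.526), RR gives ψ = 0.863, H_out = 26.002 kJ/mol
  T = 332.5 K: K = (2.319, 0.411), RR gives ψ = 0.533, H_out = 15.904 kJ/mol
  T = 321.6 K: K = (2.042, 0.359), RR gives ψ = 0.365, H_out = 10.443 kJ/mol
  T = 316.1 K: K = (1.909, 0.334), RR gives ψ = 0.268, H_out = 7.304 kJ/mol
  T = 318.9 K: K = (1.976, 0.346), RR gives ψ = 0.319, H_out = 8.947 kJ/mol
  T = 317.5 K: K = (1.943, 0.340), RR gives ψ = 0.294, H_out = 8.138 kJ/mol
Linear interpolation between T = 316.1 (H_out = 7.304) and T = 317.5 (H_out = 8.138) on hF = 7.543 gives T ≈ 316.5 K, at which ψ = 0.28.

T = 316.5 K, V/F = 0.28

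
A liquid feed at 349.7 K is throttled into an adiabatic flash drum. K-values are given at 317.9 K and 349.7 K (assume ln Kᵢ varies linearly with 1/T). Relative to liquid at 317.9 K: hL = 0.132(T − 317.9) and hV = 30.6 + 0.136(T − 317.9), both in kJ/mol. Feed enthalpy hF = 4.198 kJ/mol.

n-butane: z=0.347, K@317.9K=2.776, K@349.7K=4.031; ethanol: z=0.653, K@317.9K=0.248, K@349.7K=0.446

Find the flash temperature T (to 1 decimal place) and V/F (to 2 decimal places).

Adiabatic flash: solve Rachford–Rice at each trial T, then check hF = ψ·hV(T) + (1−ψ)·hL(T).
  T = 317.9 K: K = (2.776, 0.248), RR gives ψ = 0.094, H_out = 2.869 kJ/mol
  T = 349.7 K: K = (4.031, 0.446), RR gives ψ = 0.411, H_out = 16.824 kJ/mol
  T = 333.8 K: K = (3.375, 0.337), RR gives ψ = 0.249, H_out = 9.723 kJ/mol
  T = 325.9 K: K = (3.070, 0.291), RR gives ψ = 0.174, H_out = 6.376 kJ/mol
  T = 321.9 K: K = (2.921, 0.269), RR gives ψ = 0.135, H_out = 4.649 kJ/mol
  T = 319.9 K: K = (2.848, 0.258), RR gives ψ = 0.114, H_out = 3.767 kJ/mol
Linear interpolation between T = 319.9 (H_out = 3.767) and T = 321.9 (H_out = 4.649) on hF = 4.198 gives T ≈ 320.9 K, at which ψ = 0.12.

T = 320.9 K, V/F = 0.12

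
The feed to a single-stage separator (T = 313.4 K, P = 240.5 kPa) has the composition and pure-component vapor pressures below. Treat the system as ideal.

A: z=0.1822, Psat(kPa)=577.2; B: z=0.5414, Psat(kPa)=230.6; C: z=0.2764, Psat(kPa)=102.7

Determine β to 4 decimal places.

β = 0.1939

Raoult's law: Kᵢ = Pᵢˢᵃᵗ/P = Pᵢˢᵃᵗ/240.5.
  K_A = 577.2/240.5 = 2.400000, K_B = 230.6/240.5 = 0.958836, K_C = 102.7/240.5 = 0.427027
Newton iteration, β⁰ = 0.63:
  β = 0.6300: g = -0.13517, g' = -0.3240 → β = 0.2128
  β = 0.2128: g = -0.00632, g' = -0.3306 → β = 0.1937
  β = 0.1937: g = 0.00006, g' = -0.3367 → β = 0.1939
Converged at β = 0.1939.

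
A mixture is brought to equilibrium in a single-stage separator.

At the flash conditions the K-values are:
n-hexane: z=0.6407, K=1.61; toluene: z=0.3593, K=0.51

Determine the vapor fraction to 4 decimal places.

ψ = 0.7185

Material balance + equilibrium reduce to Σ zᵢ(Kᵢ−1)/(1+ψ(Kᵢ−1)) = 0.
g(0) = ΣzᵢKᵢ − 1 = 0.2148 and g(1) = 1 − Σzᵢ/Kᵢ = -0.1025, so a root lies in (0, 1).
Binary case is linear: z₁(K₁−1)(1+ψ(K₂−1)) + z₂(K₂−1)(1+ψ(K₁−1)) = 0
⇒ ψ = [z₁(K₁−1)+z₂(K₂−1)] / [−(K₁−1)(K₂−1)] = 0.21477/0.29890 = 0.7185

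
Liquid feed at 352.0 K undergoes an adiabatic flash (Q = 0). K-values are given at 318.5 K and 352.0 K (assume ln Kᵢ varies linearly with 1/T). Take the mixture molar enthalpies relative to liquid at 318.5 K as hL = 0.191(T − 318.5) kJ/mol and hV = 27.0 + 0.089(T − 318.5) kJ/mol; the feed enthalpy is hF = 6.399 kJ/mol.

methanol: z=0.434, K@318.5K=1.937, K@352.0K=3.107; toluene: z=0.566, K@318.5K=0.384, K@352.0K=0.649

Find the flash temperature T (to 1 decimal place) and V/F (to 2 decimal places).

Adiabatic flash: solve Rachford–Rice at each trial T, then check hF = ψ·hV(T) + (1−ψ)·hL(T).
  T = 318.5 K: K = (1.937, 0.384), RR gives ψ = 0.100, H_out = 2.713 kJ/mol
  T = 352.0 K: K = (3.107, 0.649), RR gives ψ = 0.968, H_out = 29.223 kJ/mol
  T = 335.2 K: K = (2.481, 0.505), RR gives ψ = 0.495, H_out = 15.717 kJ/mol
  T = 326.9 K: K = (2.201, 0.442), RR gives ψ = 0.307, H_out = 9.630 kJ/mol
  T = 322.7 K: K = (2.066, 0.413), RR gives ψ = 0.208, H_out = 6.329 kJ/mol
  T = 324.8 K: K = (2.133, 0.427), RR gives ψ = 0.258, H_out = 8.010 kJ/mol
Linear interpolation between T = 322.7 (H_out = 6.329) and T = 324.8 (H_out = 8.010) on hF = 6.399 gives T ≈ 322.8 K, at which ψ = 0.21.

T = 322.8 K, V/F = 0.21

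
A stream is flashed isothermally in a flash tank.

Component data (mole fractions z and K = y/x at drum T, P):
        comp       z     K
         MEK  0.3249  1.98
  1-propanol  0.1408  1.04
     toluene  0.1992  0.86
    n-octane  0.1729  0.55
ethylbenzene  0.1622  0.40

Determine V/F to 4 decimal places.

V/F = 0.3431

Iterate (Newton) starting at V/F = 0.5:
  V/F = 0.5000: g = -0.05020, g' = -0.3227 → V/F = 0.3445
  V/F = 0.3445: g = -0.00046, g' = -0.3208 → V/F = 0.3431
Converged at V/F = 0.3431.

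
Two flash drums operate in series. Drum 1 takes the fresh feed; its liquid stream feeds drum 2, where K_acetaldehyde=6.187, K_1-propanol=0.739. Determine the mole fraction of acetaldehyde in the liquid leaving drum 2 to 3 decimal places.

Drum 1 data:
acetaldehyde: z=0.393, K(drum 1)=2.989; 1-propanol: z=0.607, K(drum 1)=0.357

Drum 1:
Rachford–Rice: g(ψ₁) = Σ zᵢ(Kᵢ−1)/(1+ψ₁(Kᵢ−1)) = 0.
Feasibility: ΣzᵢKᵢ = 1.391, Σzᵢ/Kᵢ = 1.832 — both > 1, two phases present.
Binary case is linear: z₁(K₁−1)(1+ψ₁(K₂−1)) + z₂(K₂−1)(1+ψ₁(K₁−1)) = 0
⇒ ψ₁ = [z₁(K₁−1)+z₂(K₂−1)] / [−(K₁−1)(K₂−1)] = 0.3914/1.2789 = 0.306
Drum-1 compositions:
  acetaldehyde: x = 0.244, y = 0.730
  1-propanol: x = 0.756, y = 0.270
Drum-2 feed = drum-1 liquid: z₂ = (0.2443, 0.7557).
Drum 2:
Binary case is linear: z₁(K₁−1)(1+ψ₂(K₂−1)) + z₂(K₂−1)(1+ψ₂(K₁−1)) = 0
⇒ ψ₂ = [z₁(K₁−1)+z₂(K₂−1)] / [−(K₁−1)(K₂−1)] = 1.0700/1.3538 = 0.790
  acetaldehyde: x = 0.048, y = 0.296
  1-propanol: x = 0.952, y = 0.704

x_acetaldehyde (drum 2) = 0.048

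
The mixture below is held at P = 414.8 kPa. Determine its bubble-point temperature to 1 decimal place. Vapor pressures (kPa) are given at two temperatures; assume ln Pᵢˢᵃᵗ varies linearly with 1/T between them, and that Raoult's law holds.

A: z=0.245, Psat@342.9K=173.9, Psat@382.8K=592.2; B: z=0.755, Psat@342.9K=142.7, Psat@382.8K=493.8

Bubble-point temperature: ΣzᵢPᵢˢᵃᵗ(T) = P. Interpolate ln Pᵢˢᵃᵗ = aᵢ + bᵢ/T.
  T = 342.9 K: ΣzᵢPᵢˢᵃᵗ = 150.34 kPa
  T = 382.8 K: ΣzᵢPᵢˢᵃᵗ = 517.91 kPa
  T = 362.9 K: ΣzᵢPᵢˢᵃᵗ = 289.14 kPa
  T = 372.9 K: ΣzᵢPᵢˢᵃᵗ = 390.56 kPa
  T = 377.9 K: ΣzᵢPᵢˢᵃᵗ = 451.23 kPa
  T = 375.4 K: ΣzᵢPᵢˢᵃᵗ = 420.00 kPa
Interpolating between 372.9 K and 375.4 K gives T ≈ 375.0 K.

T = 375.0 K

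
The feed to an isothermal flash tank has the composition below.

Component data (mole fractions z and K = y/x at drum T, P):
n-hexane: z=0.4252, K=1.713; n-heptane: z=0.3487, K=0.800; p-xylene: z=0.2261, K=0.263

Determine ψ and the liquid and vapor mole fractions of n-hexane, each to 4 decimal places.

ψ = 0.1921, x_n-hexane = 0.3740, y_n-hexane = 0.6406

Let ψ = V/F and solve Σ zᵢ(Kᵢ−1)/(1+ψ(Kᵢ−1)) = 0.
g(0) = ΣzᵢKᵢ − 1 = 0.0668 and g(1) = 1 − Σzᵢ/Kᵢ = -0.5438, so a root lies in (0, 1).
Iterate (Newton) starting at ψ = 0.65:
  ψ = 0.6500: g = -0.19287, g' = -0.5719 → ψ = 0.3127
  ψ = 0.3127: g = -0.04305, g' = -0.3678 → ψ = 0.1957
  ψ = 0.1957: g = -0.00125, g' = -0.3493 → ψ = 0.1921
Converged at ψ = 0.1921.
Compositions from xᵢ = zᵢ/(1+ψ(Kᵢ−1)), yᵢ = Kᵢxᵢ:
  n-hexane: x = 0.3740, y = 0.6406
  n-heptane: x = 0.3626, y = 0.2901
  p-xylene: x = 0.2634, y = 0.0693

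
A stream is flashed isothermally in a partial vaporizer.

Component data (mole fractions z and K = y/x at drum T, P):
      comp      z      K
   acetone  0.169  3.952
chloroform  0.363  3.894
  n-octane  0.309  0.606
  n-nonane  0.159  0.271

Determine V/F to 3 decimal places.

Rachford–Rice: g(V/F) = Σ zᵢ(Kᵢ−1)/(1+V/F(Kᵢ−1)) = 0.
g(0) = ΣzᵢKᵢ − 1 = 1.312 and g(1) = 1 − Σzᵢ/Kᵢ = -0.233, so a root lies in (0, 1).
Newton iteration, V/F⁰ = 0.5:
  V/F = 0.500: g = 0.2968, g' = -1.032 → V/F = 0.788
  V/F = 0.788: g = 0.0216, g' = -0.983 → V/F = 0.810
  V/F = 0.810: g = -0.0003, g' = -1.007 → V/F = 0.809
Converged at V/F = 0.809.

V/F = 0.809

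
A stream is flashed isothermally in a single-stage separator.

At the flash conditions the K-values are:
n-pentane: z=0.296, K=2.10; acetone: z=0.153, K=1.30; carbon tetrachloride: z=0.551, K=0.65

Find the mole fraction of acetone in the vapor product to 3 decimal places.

Newton iteration, β⁰ = 0.38:
  β = 0.380: g = 0.0484, g' = -0.279 → β = 0.553
  β = 0.553: g = 0.0026, g' = -0.252 → β = 0.564
Converged at β = 0.564.
Compositions from xᵢ = zᵢ/(1+β(Kᵢ−1)), yᵢ = Kᵢxᵢ:
  n-pentane: x = 0.183, y = 0.384
  acetone: x = 0.131, y = 0.170
  carbon tetrachloride: x = 0.686, y = 0.446

y_acetone = 0.170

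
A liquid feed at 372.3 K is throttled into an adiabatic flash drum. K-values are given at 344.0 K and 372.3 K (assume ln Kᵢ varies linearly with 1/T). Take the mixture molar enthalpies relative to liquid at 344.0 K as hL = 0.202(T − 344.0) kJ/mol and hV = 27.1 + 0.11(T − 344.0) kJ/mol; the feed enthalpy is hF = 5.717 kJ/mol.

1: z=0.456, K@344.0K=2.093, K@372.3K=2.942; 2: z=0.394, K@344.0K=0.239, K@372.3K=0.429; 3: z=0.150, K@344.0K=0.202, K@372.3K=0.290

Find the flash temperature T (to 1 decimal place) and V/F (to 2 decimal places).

Adiabatic flash: solve Rachford–Rice at each trial T, then check hF = ψ·hV(T) + (1−ψ)·hL(T).
  T = 344.0 K: K = (2.093, 0.239, 0.202), RR gives ψ = 0.094, H_out = 2.535 kJ/mol
  T = 372.3 K: K = (2.942, 0.429, 0.290), RR gives ψ = 0.465, H_out = 17.109 kJ/mol
  T = 358.1 K: K = (2.497, 0.324, 0.244), RR gives ψ = 0.289, H_out = 10.304 kJ/mol
  T = 351.1 K: K = (2.291, 0.279, 0.222), RR gives ψ = 0.198, H_out = 6.666 kJ/mol
  T = 347.6 K: K = (2.192, 0.259, 0.212), RR gives ψ = 0.148, H_out = 4.701 kJ/mol
  T = 349.4 K: K = (2.243, 0.269, 0.217), RR gives ψ = 0.174, H_out = 5.727 kJ/mol
Linear interpolation between T = 347.6 (H_out = 4.701) and T = 349.4 (H_out = 5.727) on hF = 5.717 gives T ≈ 349.4 K, at which ψ = 0.17.

T = 349.4 K, V/F = 0.17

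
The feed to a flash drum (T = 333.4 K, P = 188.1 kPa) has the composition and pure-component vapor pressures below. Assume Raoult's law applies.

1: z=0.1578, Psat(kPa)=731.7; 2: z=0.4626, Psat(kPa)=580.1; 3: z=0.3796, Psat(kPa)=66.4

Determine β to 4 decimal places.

Raoult's law: Kᵢ = Pᵢˢᵃᵗ/P = Pᵢˢᵃᵗ/188.1.
  K_1 = 731.7/188.1 = 3.889952, K_2 = 580.1/188.1 = 3.083998, K_3 = 66.4/188.1 = 0.353004
Let β = V/F and solve Σ zᵢ(Kᵢ−1)/(1+β(Kᵢ−1)) = 0.
g(0) = ΣzᵢKᵢ − 1 = 1.1745 and g(1) = 1 − Σzᵢ/Kᵢ = -0.2659, so a root lies in (0, 1).
Iterate (Newton) starting at β = 0.63:
  β = 0.6300: g = 0.16390, g' = -0.9940 → β = 0.7949
  β = 0.7949: g = -0.00444, g' = -1.0795 → β = 0.7908
Converged at β = 0.7908.

β = 0.7908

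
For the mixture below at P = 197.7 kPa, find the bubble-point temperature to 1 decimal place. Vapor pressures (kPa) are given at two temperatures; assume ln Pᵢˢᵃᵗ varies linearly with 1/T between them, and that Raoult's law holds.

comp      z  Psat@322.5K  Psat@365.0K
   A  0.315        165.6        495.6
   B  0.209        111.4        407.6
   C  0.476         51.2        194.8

T = 345.3 K

Bubble-point temperature: ΣzᵢPᵢˢᵃᵗ(T) = P. Interpolate ln Pᵢˢᵃᵗ = aᵢ + bᵢ/T.
  T = 322.5 K: ΣzᵢPᵢˢᵃᵗ = 99.82 kPa
  T = 365.0 K: ΣzᵢPᵢˢᵃᵗ = 334.03 kPa
  T = 343.8 K: ΣzᵢPᵢˢᵃᵗ = 189.52 kPa
  T = 354.4 K: ΣzᵢPᵢˢᵃᵗ = 253.66 kPa
  T = 349.1 K: ΣzᵢPᵢˢᵃᵗ = 219.72 kPa
  T = 346.5 K: ΣzᵢPᵢˢᵃᵗ = 204.46 kPa
Interpolating between 343.8 K and 346.5 K gives T ≈ 345.3 K.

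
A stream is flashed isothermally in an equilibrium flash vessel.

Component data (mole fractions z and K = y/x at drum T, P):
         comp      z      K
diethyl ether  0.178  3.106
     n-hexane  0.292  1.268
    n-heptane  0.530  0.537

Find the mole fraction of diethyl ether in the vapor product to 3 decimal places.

y_diethyl ether = 0.323

Newton–Raphson from β = 0.67:
  β = 0.670: g = -0.1339, g' = -0.390 → β = 0.326
  β = 0.326: g = 0.0051, g' = -0.453 → β = 0.338
Converged at β = 0.338.
Compositions from xᵢ = zᵢ/(1+β(Kᵢ−1)), yᵢ = Kᵢxᵢ:
  diethyl ether: x = 0.104, y = 0.323
  n-hexane: x = 0.268, y = 0.340
  n-heptane: x = 0.628, y = 0.337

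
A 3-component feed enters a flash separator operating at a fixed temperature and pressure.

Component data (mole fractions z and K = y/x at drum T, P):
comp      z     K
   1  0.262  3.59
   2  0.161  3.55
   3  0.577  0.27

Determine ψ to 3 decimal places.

Let ψ = V/F and solve Σ zᵢ(Kᵢ−1)/(1+ψ(Kᵢ−1)) = 0.
Check two-phase: ΣzᵢKᵢ = 1.668 > 1 and Σzᵢ/Kᵢ = 2.255 > 1, so g(0) = 0.668 > 0 and g(1) = -1.255 < 0.
Newton–Raphson from ψ = 0.5:
  ψ = 0.500: g = -0.1872, g' = -1.299 → ψ = 0.356
  ψ = 0.356: g = -0.0007, g' = -1.325 → ψ = 0.355
Converged at ψ = 0.355.

ψ = 0.355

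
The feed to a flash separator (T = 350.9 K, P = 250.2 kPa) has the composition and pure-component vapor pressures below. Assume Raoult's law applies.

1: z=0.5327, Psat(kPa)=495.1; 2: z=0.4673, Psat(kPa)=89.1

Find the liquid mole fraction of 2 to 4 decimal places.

x_2 = 0.6032

Raoult's law: Kᵢ = Pᵢˢᵃᵗ/P = Pᵢˢᵃᵗ/250.2.
  K_1 = 495.1/250.2 = 1.978817, K_2 = 89.1/250.2 = 0.356115
Rachford–Rice: g(ψ) = Σ zᵢ(Kᵢ−1)/(1+ψ(Kᵢ−1)) = 0.
g(0) = ΣzᵢKᵢ − 1 = 0.2205 and g(1) = 1 − Σzᵢ/Kᵢ = -0.5814, so a root lies in (0, 1).
Newton–Raphson from ψ = 0.66:
  ψ = 0.6600: g = -0.20648, g' = -0.7743 → ψ = 0.3933
  ψ = 0.3933: g = -0.02646, g' = -0.6135 → ψ = 0.3502
  ψ = 0.3502: g = -0.00018, g' = -0.6060 → ψ = 0.3499
Converged at ψ = 0.3499.
Compositions from xᵢ = zᵢ/(1+ψ(Kᵢ−1)), yᵢ = Kᵢxᵢ:
  1: x = 0.3968, y = 0.7852
  2: x = 0.6032, y = 0.2148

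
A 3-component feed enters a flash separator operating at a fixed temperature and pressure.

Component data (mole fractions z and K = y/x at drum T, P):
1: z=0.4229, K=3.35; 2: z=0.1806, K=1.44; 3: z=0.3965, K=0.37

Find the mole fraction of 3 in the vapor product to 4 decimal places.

Rachford–Rice: g(ψ) = Σ zᵢ(Kᵢ−1)/(1+ψ(Kᵢ−1)) = 0.
Check two-phase: ΣzᵢKᵢ = 1.8235 > 1 and Σzᵢ/Kᵢ = 1.3233 > 1, so g(0) = 0.8235 > 0 and g(1) = -0.3233 < 0.
Iterate (Newton) starting at ψ = 0.5:
  ψ = 0.5000: g = 0.15740, g' = -0.8526 → ψ = 0.6846
  ψ = 0.6846: g = 0.00276, g' = -0.8504 → ψ = 0.6879
Converged at ψ = 0.6879.
Compositions from xᵢ = zᵢ/(1+ψ(Kᵢ−1)), yᵢ = Kᵢxᵢ:
  1: x = 0.1616, y = 0.5415
  2: x = 0.1386, y = 0.1996
  3: x = 0.6997, y = 0.2589

y_3 = 0.2589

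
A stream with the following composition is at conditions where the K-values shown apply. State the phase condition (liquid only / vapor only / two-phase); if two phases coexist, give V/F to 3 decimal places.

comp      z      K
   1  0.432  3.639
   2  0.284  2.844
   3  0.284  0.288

two-phase, V/F = 0.881

ΣzᵢKᵢ = 2.462; Σzᵢ/Kᵢ = 1.205.
Both exceed 1, so a two-phase solution exists.
Rachford–Rice: g(ψ) = Σ zᵢ(Kᵢ−1)/(1+ψ(Kᵢ−1)) = 0.
Newton–Raphson from ψ = 0.41:
  ψ = 0.410: g = 0.5602, g' = -1.294 → ψ = 0.843
  ψ = 0.843: g = 0.0530, g' = -1.338 → ψ = 0.882
  ψ = 0.882: g = -0.0022, g' = -1.453 → ψ = 0.881
Converged at ψ = 0.881.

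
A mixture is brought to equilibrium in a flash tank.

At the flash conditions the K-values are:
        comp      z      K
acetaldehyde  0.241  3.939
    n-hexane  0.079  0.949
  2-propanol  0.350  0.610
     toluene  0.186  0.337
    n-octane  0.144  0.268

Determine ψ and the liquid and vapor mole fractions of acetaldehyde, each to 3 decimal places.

ψ = 0.226, x_acetaldehyde = 0.145, y_acetaldehyde = 0.570

Rachford–Rice: g(ψ) = Σ zᵢ(Kᵢ−1)/(1+ψ(Kᵢ−1)) = 0.
Feasibility: ΣzᵢKᵢ = 1.339, Σzᵢ/Kᵢ = 1.807 — both > 1, two phases present.
Newton–Raphson from ψ = 0.68:
  ψ = 0.680: g = -0.3882, g' = -0.907 → ψ = 0.252
  ψ = 0.252: g = -0.0260, g' = -0.986 → ψ = 0.226
Converged at ψ = 0.226.
Compositions from xᵢ = zᵢ/(1+ψ(Kᵢ−1)), yᵢ = Kᵢxᵢ:
  acetaldehyde: x = 0.145, y = 0.570
  n-hexane: x = 0.080, y = 0.076
  2-propanol: x = 0.384, y = 0.234
  toluene: x = 0.219, y = 0.074
  n-octane: x = 0.173, y = 0.046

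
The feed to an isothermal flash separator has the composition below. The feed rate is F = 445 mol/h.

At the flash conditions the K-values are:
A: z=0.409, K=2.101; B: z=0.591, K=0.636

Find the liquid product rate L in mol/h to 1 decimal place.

L = 183.9 mol/h

Material balance + equilibrium reduce to Σ zᵢ(Kᵢ−1)/(1+V/F(Kᵢ−1)) = 0.
g(0) = ΣzᵢKᵢ − 1 = 0.235 and g(1) = 1 − Σzᵢ/Kᵢ = -0.124, so a root lies in (0, 1).
Newton iteration, V/F⁰ = 0.58:
  V/F = 0.580: g = 0.0021, g' = -0.310 → V/F = 0.587
Converged at V/F = 0.587.
Then V = V/F·F = 0.5868·445 = 261.1 mol/h and L = F − V = 183.9 mol/h.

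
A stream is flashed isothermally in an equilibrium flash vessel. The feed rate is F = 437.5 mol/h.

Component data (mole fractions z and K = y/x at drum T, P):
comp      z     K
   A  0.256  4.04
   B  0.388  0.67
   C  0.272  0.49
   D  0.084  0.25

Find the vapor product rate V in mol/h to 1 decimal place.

V = 141.4 mol/h

Rachford–Rice: g(ψ) = Σ zᵢ(Kᵢ−1)/(1+ψ(Kᵢ−1)) = 0.
Feasibility: ΣzᵢKᵢ = 1.448, Σzᵢ/Kᵢ = 1.534 — both > 1, two phases present.
Newton iteration, ψ⁰ = 0.32:
  ψ = 0.320: g = 0.0027, g' = -0.844 → ψ = 0.323
Converged at ψ = 0.323.
Then V = ψ·F = 0.3232·437.5 = 141.4 mol/h and L = F − V = 296.1 mol/h.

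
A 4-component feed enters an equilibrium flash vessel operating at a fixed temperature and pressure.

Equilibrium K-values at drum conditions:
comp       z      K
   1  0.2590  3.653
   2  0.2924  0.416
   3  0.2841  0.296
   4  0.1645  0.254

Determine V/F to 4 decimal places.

Rachford–Rice: g(V/F) = Σ zᵢ(Kᵢ−1)/(1+V/F(Kᵢ−1)) = 0.
g(0) = ΣzᵢKᵢ − 1 = 0.1936 and g(1) = 1 − Σzᵢ/Kᵢ = -1.3812, so a root lies in (0, 1).
Newton iteration, V/F⁰ = 0.5:
  V/F = 0.5000: g = -0.45021, g' = -1.1039 → V/F = 0.0922
  V/F = 0.0922: g = 0.02597, g' = -1.5549 → V/F = 0.1089
  V/F = 0.1089: g = 0.00060, g' = -1.4847 → V/F = 0.1093
Converged at V/F = 0.1093.

V/F = 0.1093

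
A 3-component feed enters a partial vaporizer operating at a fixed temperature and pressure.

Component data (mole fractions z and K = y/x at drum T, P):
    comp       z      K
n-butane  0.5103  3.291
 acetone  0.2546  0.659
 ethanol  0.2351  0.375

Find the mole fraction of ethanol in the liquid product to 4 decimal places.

Rachford–Rice: g(ψ) = Σ zᵢ(Kᵢ−1)/(1+ψ(Kᵢ−1)) = 0.
g(0) = ΣzᵢKᵢ − 1 = 0.9353 and g(1) = 1 − Σzᵢ/Kᵢ = -0.1683, so a root lies in (0, 1).
Newton iteration, ψ⁰ = 0.5:
  ψ = 0.5000: g = 0.22652, g' = -0.8192 → ψ = 0.7765
  ψ = 0.7765: g = 0.01711, g' = -0.7483 → ψ = 0.7994
  ψ = 0.7994: g = -0.00009, g' = -0.7568 → ψ = 0.7993
Converged at ψ = 0.7993.
Compositions from xᵢ = zᵢ/(1+ψ(Kᵢ−1)), yᵢ = Kᵢxᵢ:
  n-butane: x = 0.1802, y = 0.5932
  acetone: x = 0.3500, y = 0.2306
  ethanol: x = 0.4698, y = 0.1762

x_ethanol = 0.4698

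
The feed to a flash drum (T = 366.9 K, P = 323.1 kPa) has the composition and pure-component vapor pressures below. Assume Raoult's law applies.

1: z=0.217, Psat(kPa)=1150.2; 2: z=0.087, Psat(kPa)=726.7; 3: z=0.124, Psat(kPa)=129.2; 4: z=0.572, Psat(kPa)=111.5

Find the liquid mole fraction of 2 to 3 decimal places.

Raoult's law: Kᵢ = Pᵢˢᵃᵗ/P = Pᵢˢᵃᵗ/323.1.
  K_1 = 1150.2/323.1 = 3.55989, K_2 = 726.7/323.1 = 2.24915, K_3 = 129.2/323.1 = 0.39988, K_4 = 111.5/323.1 = 0.34509
Let ψ = V/F and solve Σ zᵢ(Kᵢ−1)/(1+ψ(Kᵢ−1)) = 0.
Check two-phase: ΣzᵢKᵢ = 1.215 > 1 and Σzᵢ/Kᵢ = 2.067 > 1, so g(0) = 0.215 > 0 and g(1) = -1.067 < 0.
Newton–Raphson from ψ = 0.5:
  ψ = 0.500: g = -0.3528, g' = -0.959 → ψ = 0.132
  ψ = 0.132: g = 0.0177, g' = -1.241 → ψ = 0.146
Converged at ψ = 0.146.
Compositions from xᵢ = zᵢ/(1+ψ(Kᵢ−1)), yᵢ = Kᵢxᵢ:
  1: x = 0.158, y = 0.562
  2: x = 0.074, y = 0.165
  3: x = 0.136, y = 0.054
  4: x = 0.633, y = 0.218

x_2 = 0.074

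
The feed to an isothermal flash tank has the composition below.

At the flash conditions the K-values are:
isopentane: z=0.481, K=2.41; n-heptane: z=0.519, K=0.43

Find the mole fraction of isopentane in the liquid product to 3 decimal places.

x_isopentane = 0.288

Let ψ = V/F and solve Σ zᵢ(Kᵢ−1)/(1+ψ(Kᵢ−1)) = 0.
g(0) = ΣzᵢKᵢ − 1 = 0.382 and g(1) = 1 − Σzᵢ/Kᵢ = -0.407, so a root lies in (0, 1).
Binary case is linear: z₁(K₁−1)(1+ψ(K₂−1)) + z₂(K₂−1)(1+ψ(K₁−1)) = 0
⇒ ψ = [z₁(K₁−1)+z₂(K₂−1)] / [−(K₁−1)(K₂−1)] = 0.3824/0.8037 = 0.476
Compositions from xᵢ = zᵢ/(1+ψ(Kᵢ−1)), yᵢ = Kᵢxᵢ:
  isopentane: x = 0.288, y = 0.694
  n-heptane: x = 0.712, y = 0.306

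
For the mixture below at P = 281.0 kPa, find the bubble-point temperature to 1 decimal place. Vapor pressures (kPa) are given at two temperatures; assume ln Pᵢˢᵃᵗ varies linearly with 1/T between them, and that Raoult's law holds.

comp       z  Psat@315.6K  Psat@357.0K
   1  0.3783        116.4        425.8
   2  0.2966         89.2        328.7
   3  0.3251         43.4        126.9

T = 354.6 K

Bubble-point temperature: ΣzᵢPᵢˢᵃᵗ(T) = P. Interpolate ln Pᵢˢᵃᵗ = aᵢ + bᵢ/T.
  T = 315.6 K: ΣzᵢPᵢˢᵃᵗ = 84.60 kPa
  T = 357.0 K: ΣzᵢPᵢˢᵃᵗ = 299.83 kPa
  T = 336.3 K: ΣzᵢPᵢˢᵃᵗ = 165.45 kPa
  T = 346.6 K: ΣzᵢPᵢˢᵃᵗ = 224.35 kPa
  T = 351.8 K: ΣzᵢPᵢˢᵃᵗ = 259.90 kPa
  T = 354.4 K: ΣzᵢPᵢˢᵃᵗ = 279.30 kPa
Interpolating between 354.4 K and 357.0 K gives T ≈ 354.6 K.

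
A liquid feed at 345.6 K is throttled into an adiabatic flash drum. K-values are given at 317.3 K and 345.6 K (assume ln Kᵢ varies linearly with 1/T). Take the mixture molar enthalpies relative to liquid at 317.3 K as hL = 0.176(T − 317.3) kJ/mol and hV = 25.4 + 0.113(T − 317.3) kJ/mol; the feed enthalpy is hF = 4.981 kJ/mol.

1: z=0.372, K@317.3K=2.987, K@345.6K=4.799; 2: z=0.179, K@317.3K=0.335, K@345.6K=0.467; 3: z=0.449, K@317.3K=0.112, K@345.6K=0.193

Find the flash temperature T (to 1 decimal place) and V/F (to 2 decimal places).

T = 321.1 K, V/F = 0.17

Adiabatic flash: solve Rachford–Rice at each trial T, then check hF = ψ·hV(T) + (1−ψ)·hL(T).
  T = 317.3 K: K = (2.987, 0.335, 0.112), RR gives ψ = 0.134, H_out = 3.412 kJ/mol
  T = 345.6 K: K = (4.799, 0.467, 0.193), RR gives ψ = 0.340, H_out = 13.022 kJ/mol
  T = 331.5 K: K = (3.828, 0.399, 0.149), RR gives ψ = 0.253, H_out = 8.687 kJ/mol
  T = 324.4 K: K = (3.391, 0.366, 0.130), RR gives ψ = 0.199, H_out = 6.216 kJ/mol
  T = 320.9 K: K = (3.187, 0.351, 0.121), RR gives ψ = 0.169, H_out = 4.885 kJ/mol
  T = 322.6 K: K = (3.285, 0.358, 0.125), RR gives ψ = 0.184, H_out = 5.542 kJ/mol
Linear interpolation between T = 320.9 (H_out = 4.885) and T = 322.6 (H_out = 5.542) on hF = 4.981 gives T ≈ 321.1 K, at which ψ = 0.17.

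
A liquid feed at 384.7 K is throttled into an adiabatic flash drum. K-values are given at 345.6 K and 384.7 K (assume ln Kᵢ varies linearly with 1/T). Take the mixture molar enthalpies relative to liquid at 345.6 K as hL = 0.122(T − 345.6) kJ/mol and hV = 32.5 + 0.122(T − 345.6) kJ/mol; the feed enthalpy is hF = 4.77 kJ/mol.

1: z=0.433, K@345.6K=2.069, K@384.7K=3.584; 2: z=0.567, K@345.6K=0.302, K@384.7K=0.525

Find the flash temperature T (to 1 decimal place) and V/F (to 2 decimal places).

T = 348.0 K, V/F = 0.14

Adiabatic flash: solve Rachford–Rice at each trial T, then check hF = ψ·hV(T) + (1−ψ)·hL(T).
  T = 345.6 K: K = (2.069, 0.302), RR gives ψ = 0.090, H_out = 2.923 kJ/mol
  T = 384.7 K: K = (3.584, 0.525), RR gives ψ = 0.692, H_out = 27.265 kJ/mol
  T = 365.1 K: K = (2.762, 0.404), RR gives ψ = 0.404, H_out = 15.523 kJ/mol
  T = 355.4 K: K = (2.402, 0.351), RR gives ψ = 0.263, H_out = 9.727 kJ/mol
  T = 350.5 K: K = (2.231, 0.326), RR gives ψ = 0.182, H_out = 6.508 kJ/mol
  T = 348.1 K: K = (2.151, 0.314), RR gives ψ = 0.139, H_out = 4.809 kJ/mol
  T = 346.9 K: K = (2.111, 0.308), RR gives ψ = 0.116, H_out = 3.920 kJ/mol
Linear interpolation between T = 346.9 (H_out = 3.920) and T = 348.1 (H_out = 4.809) on hF = 4.77 gives T ≈ 348.0 K, at which ψ = 0.14.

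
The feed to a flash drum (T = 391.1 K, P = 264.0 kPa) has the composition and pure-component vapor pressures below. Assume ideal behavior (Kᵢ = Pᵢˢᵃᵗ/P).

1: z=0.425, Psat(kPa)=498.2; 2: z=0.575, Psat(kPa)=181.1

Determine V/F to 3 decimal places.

Raoult's law: Kᵢ = Pᵢˢᵃᵗ/P = Pᵢˢᵃᵗ/264.0.
  K_1 = 498.2/264.0 = 1.88712, K_2 = 181.1/264.0 = 0.68598
Rachford–Rice: g(V/F) = Σ zᵢ(Kᵢ−1)/(1+V/F(Kᵢ−1)) = 0.
g(0) = ΣzᵢKᵢ − 1 = 0.196 and g(1) = 1 − Σzᵢ/Kᵢ = -0.063, so a root lies in (0, 1).
Newton iteration, V/F⁰ = 0.5:
  V/F = 0.500: g = 0.0470, g' = -0.240 → V/F = 0.696
  V/F = 0.696: g = 0.0021, g' = -0.221 → V/F = 0.705
Converged at V/F = 0.705.

V/F = 0.705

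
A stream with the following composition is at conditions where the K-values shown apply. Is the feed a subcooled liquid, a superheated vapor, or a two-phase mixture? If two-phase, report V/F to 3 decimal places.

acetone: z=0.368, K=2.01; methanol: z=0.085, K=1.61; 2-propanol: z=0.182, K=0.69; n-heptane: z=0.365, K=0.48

ΣzᵢKᵢ = 1.177; Σzᵢ/Kᵢ = 1.260.
Both exceed 1, so a two-phase solution exists.
Newton iteration, ψ⁰ = 0.67:
  ψ = 0.670: g = -0.1040, g' = -0.410 → ψ = 0.416
  ψ = 0.416: g = -0.0040, g' = -0.390 → ψ = 0.406
Converged at ψ = 0.406.

two-phase, V/F = 0.406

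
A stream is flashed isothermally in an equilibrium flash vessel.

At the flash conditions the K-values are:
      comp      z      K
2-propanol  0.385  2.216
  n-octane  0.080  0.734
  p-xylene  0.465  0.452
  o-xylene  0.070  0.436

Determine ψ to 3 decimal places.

Let ψ = V/F and solve Σ zᵢ(Kᵢ−1)/(1+ψ(Kᵢ−1)) = 0.
Check two-phase: ΣzᵢKᵢ = 1.153 > 1 and Σzᵢ/Kᵢ = 1.472 > 1, so g(0) = 0.153 > 0 and g(1) = -0.472 < 0.
Iterate (Newton) starting at ψ = 0.69:
  ψ = 0.690: g = -0.2459, g' = -0.598 → ψ = 0.279
  ψ = 0.279: g = -0.0208, g' = -0.550 → ψ = 0.241
Converged at ψ = 0.241.

ψ = 0.241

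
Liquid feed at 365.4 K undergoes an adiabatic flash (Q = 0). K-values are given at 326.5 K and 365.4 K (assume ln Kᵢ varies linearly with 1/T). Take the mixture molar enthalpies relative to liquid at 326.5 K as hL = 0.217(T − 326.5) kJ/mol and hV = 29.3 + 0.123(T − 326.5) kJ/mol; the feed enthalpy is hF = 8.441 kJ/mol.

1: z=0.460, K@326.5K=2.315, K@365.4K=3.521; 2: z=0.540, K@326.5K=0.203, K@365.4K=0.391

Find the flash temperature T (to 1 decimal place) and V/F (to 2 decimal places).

Adiabatic flash: solve Rachford–Rice at each trial T, then check hF = ψ·hV(T) + (1−ψ)·hL(T).
  T = 326.5 K: K = (2.315, 0.203), RR gives ψ = 0.167, H_out = 4.879 kJ/mol
  T = 365.4 K: K = (3.521, 0.391), RR gives ψ = 0.541, H_out = 22.318 kJ/mol
  T = 345.9 K: K = (2.887, 0.287), RR gives ψ = 0.359, H_out = 14.068 kJ/mol
  T = 336.2 K: K = (2.594, 0.242), RR gives ψ = 0.268, H_out = 9.724 kJ/mol
  T = 331.4 K: K = (2.454, 0.222), RR gives ψ = 0.220, H_out = 7.411 kJ/mol
  T = 333.8 K: K = (2.523, 0.232), RR gives ψ = 0.245, H_out = 8.585 kJ/mol
Linear interpolation between T = 331.4 (H_out = 7.411) and T = 333.8 (H_out = 8.585) on hF = 8.441 gives T ≈ 333.5 K, at which ψ = 0.24.

T = 333.5 K, V/F = 0.24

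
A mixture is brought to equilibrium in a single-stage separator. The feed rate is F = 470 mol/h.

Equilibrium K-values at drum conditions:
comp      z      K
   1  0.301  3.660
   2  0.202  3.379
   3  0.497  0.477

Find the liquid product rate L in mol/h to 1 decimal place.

L = 109.9 mol/h

Material balance + equilibrium reduce to Σ zᵢ(Kᵢ−1)/(1+ψ(Kᵢ−1)) = 0.
Check two-phase: ΣzᵢKᵢ = 2.021 > 1 and Σzᵢ/Kᵢ = 1.184 > 1, so g(0) = 1.021 > 0 and g(1) = -0.184 < 0.
Newton–Raphson from ψ = 0.5:
  ψ = 0.500: g = 0.2111, g' = -0.880 → ψ = 0.740
  ψ = 0.740: g = 0.0198, g' = -0.754 → ψ = 0.766
Converged at ψ = 0.766.
Then V = ψ·F = 0.7663·470 = 360.1 mol/h and L = F − V = 109.9 mol/h.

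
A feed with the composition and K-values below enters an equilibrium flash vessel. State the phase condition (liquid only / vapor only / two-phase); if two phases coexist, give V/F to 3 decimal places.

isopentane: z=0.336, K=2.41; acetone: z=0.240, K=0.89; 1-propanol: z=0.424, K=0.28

ΣzᵢKᵢ = 1.142; Σzᵢ/Kᵢ = 1.923.
Both exceed 1, so a two-phase solution exists.
Material balance + equilibrium reduce to Σ zᵢ(Kᵢ−1)/(1+ψ(Kᵢ−1)) = 0.
Iterate (Newton) starting at ψ = 0.5:
  ψ = 0.500: g = -0.2271, g' = -0.770 → ψ = 0.205
  ψ = 0.205: g = -0.0176, g' = -0.708 → ψ = 0.180
Converged at ψ = 0.180.

two-phase, V/F = 0.180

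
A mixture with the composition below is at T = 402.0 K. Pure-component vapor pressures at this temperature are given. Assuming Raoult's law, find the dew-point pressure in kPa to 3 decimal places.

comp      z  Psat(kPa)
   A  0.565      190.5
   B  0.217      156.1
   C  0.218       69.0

At the dew point ψ → 1, so Σzᵢ/Kᵢ = 1 with Kᵢ = Pᵢˢᵃᵗ/P ⇒ 1/P = Σzᵢ/Pᵢˢᵃᵗ.
1/P = 0.565/190.5 + 0.217/156.1 + 0.218/69.0 = 0.007515 ⇒ P = 133.060 kPa

Pdew = 133.060 kPa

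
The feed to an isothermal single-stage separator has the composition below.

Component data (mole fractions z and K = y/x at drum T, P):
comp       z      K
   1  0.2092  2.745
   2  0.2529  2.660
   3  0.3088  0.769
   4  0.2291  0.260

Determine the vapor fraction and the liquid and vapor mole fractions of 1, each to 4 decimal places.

Newton iteration, ψ⁰ = 0.5:
  ψ = 0.5000: g = 0.07461, g' = -0.7269 → ψ = 0.6026
  ψ = 0.6026: g = -0.00106, g' = -0.7564 → ψ = 0.6012
Converged at ψ = 0.6012.
Compositions from xᵢ = zᵢ/(1+ψ(Kᵢ−1)), yᵢ = Kᵢxᵢ:
  1: x = 0.1021, y = 0.2802
  2: x = 0.1266, y = 0.3367
  3: x = 0.3586, y = 0.2758
  4: x = 0.4127, y = 0.1073

ψ = 0.6012, x_1 = 0.1021, y_1 = 0.2802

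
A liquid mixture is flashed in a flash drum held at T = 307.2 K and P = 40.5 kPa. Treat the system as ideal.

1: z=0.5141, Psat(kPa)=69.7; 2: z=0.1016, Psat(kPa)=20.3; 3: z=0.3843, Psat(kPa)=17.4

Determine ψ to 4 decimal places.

Raoult's law: Kᵢ = Pᵢˢᵃᵗ/P = Pᵢˢᵃᵗ/40.5.
  K_1 = 69.7/40.5 = 1.720988, K_2 = 20.3/40.5 = 0.501235, K_3 = 17.4/40.5 = 0.429630
Newton–Raphson from ψ = 0.56:
  ψ = 0.5600: g = -0.12833, g' = -0.4542 → ψ = 0.2775
  ψ = 0.2775: g = -0.01034, g' = -0.3961 → ψ = 0.2513
Converged at ψ = 0.2513.

ψ = 0.2513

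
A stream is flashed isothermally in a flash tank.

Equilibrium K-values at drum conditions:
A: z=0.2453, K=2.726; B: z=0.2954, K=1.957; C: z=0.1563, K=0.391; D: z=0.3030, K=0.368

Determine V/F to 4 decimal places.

V/F = 0.5023

Rachford–Rice: g(V/F) = Σ zᵢ(Kᵢ−1)/(1+V/F(Kᵢ−1)) = 0.
Feasibility: ΣzᵢKᵢ = 1.4194, Σzᵢ/Kᵢ = 1.4640 — both > 1, two phases present.
Newton iteration, V/F⁰ = 0.52:
  V/F = 0.5200: g = -0.01265, g' = -0.7162 → V/F = 0.5023
Converged at V/F = 0.5023.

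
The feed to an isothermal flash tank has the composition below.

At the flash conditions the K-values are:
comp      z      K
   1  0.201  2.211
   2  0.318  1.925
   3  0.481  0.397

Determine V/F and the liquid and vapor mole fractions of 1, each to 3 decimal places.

Rachford–Rice: g(V/F) = Σ zᵢ(Kᵢ−1)/(1+V/F(Kᵢ−1)) = 0.
g(0) = ΣzᵢKᵢ − 1 = 0.248 and g(1) = 1 − Σzᵢ/Kᵢ = -0.468, so a root lies in (0, 1).
Newton iteration, V/F⁰ = 0.4:
  V/F = 0.400: g = -0.0036, g' = -0.583 → V/F = 0.394
Converged at V/F = 0.394.
Compositions from xᵢ = zᵢ/(1+V/F(Kᵢ−1)), yᵢ = Kᵢxᵢ:
  1: x = 0.136, y = 0.301
  2: x = 0.233, y = 0.449
  3: x = 0.631, y = 0.250

V/F = 0.394, x_1 = 0.136, y_1 = 0.301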